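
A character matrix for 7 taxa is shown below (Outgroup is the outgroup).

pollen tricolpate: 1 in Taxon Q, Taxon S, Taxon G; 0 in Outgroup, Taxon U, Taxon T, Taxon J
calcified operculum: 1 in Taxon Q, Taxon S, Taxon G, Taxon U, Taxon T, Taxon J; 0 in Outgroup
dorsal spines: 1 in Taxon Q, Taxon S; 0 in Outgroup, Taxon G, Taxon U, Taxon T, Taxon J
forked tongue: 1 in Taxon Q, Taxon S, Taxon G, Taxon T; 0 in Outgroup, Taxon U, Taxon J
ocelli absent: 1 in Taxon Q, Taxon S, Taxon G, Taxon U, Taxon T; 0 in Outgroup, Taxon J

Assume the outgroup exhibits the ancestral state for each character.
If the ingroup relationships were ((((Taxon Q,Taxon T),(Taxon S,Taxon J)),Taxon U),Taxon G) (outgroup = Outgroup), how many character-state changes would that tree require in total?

11

Map each character onto ((((Taxon Q,Taxon T),(Taxon S,Taxon J)),Taxon U),Taxon G) (rooted by Outgroup) and count the minimum state changes it requires (Fitch parsimony):
pollen tricolpate: 3; calcified operculum: 1; dorsal spines: 2; forked tongue: 3; ocelli absent: 2.
Total tree length = 11.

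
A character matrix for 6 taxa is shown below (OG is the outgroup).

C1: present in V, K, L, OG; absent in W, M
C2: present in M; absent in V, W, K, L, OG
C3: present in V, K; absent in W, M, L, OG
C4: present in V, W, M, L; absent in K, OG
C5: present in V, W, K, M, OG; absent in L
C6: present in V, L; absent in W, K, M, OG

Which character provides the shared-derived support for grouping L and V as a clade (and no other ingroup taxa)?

Character polarity is set by the outgroup: the derived state is whichever differs from the outgroup's state, so for C1, C5 the derived state is 'absent', and for the remaining characters it is 'present'.
C1: derived state 'absent' in M and W only — synapomorphy for {M, W}.
C2: derived state 'present' in M only — an autapomorphy, so it tells us nothing about relationships among taxa.
C3 groups K and V, which is incompatible with the clades supported by the remaining characters; treating it as convergent (homoplasy) costs fewer steps than any alternative tree.
Only L, M, V, and W show the derived state 'present' for C4, supporting them as a clade.
C5 (derived state 'absent') is unique to L (autapomorphy; uninformative for grouping).
C6: derived state 'present' in L and V only — synapomorphy for {L, V}.
Most parsimonious ingroup topology: (((M,W),(L,V)),K).
The clade {L, V} is supported by C6: its derived state 'present' occurs in exactly those taxa and in no other taxon (including the outgroup).

C6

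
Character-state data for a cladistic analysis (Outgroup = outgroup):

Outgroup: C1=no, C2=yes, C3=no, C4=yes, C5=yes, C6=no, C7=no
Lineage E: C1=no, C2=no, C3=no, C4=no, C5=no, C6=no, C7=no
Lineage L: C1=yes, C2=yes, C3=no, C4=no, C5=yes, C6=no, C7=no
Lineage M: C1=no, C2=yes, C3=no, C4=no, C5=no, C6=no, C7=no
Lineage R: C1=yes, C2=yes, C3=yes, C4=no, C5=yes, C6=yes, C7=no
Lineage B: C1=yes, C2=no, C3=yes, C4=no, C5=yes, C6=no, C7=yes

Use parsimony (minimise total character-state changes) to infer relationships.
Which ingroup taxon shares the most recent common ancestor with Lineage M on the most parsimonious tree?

Character polarity is set by the outgroup: the derived state is whichever differs from the outgroup's state, so for C2, C4, C5 the derived state is 'no', and for the remaining characters it is 'yes'.
Only Lineage B, Lineage L, and Lineage R show the derived state 'yes' for C1, supporting them as a clade.
C2 (state 'no') occurs in Lineage B and Lineage E but conflicts with the nesting implied by the other characters — most parsimoniously interpreted as homoplasy.
C3: derived state 'yes' in Lineage B and Lineage R only — synapomorphy for {Lineage B, Lineage R}.
C4 (derived state 'no') is shared by all ingroup taxa — unites the whole ingroup.
C5: derived state 'no' in Lineage E and Lineage M only — synapomorphy for {Lineage E, Lineage M}.
C6 (derived state 'yes') is unique to Lineage R (autapomorphy; uninformative for grouping).
C7 (derived state 'yes') is unique to Lineage B (autapomorphy; uninformative for grouping).
Most parsimonious ingroup topology: ((Lineage E,Lineage M),(Lineage L,(Lineage R,Lineage B))).
Lineage M and Lineage E form a cherry on this tree, so they are sister taxa.

Lineage E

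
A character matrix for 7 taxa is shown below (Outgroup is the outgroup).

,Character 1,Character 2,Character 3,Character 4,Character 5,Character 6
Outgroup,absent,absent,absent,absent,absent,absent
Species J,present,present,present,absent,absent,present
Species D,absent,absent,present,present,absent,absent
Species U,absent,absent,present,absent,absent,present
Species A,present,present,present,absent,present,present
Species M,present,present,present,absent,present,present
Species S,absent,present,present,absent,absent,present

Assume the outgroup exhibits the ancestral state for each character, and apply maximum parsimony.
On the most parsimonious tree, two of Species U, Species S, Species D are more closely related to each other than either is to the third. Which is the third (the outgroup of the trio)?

Species D

The outgroup has state 'absent' for every character, so 'present' is the derived state throughout.
Only Species A, Species J, and Species M show the derived state 'present' for Character 1, supporting them as a clade.
Character 2 (derived state 'present') is shared by Species A, Species J, Species M, and Species S — a synapomorphy uniting that clade.
All ingroup taxa share the derived state 'present' for Character 3; it defines the ingroup but does not resolve relationships within it.
Character 4 (derived state 'present') is unique to Species D (autapomorphy; uninformative for grouping).
Only Species A and Species M show the derived state 'present' for Character 5, supporting them as a clade.
Character 6 (derived state 'present') is shared by Species A, Species J, Species M, Species S, and Species U — a synapomorphy uniting that clade.
Most parsimonious ingroup topology: ((((Species J,(Species A,Species M)),Species S),Species U),Species D).
Species U and Species S share a more recent common ancestor with each other than either does with Species D, so Species D is the least closely related of the three.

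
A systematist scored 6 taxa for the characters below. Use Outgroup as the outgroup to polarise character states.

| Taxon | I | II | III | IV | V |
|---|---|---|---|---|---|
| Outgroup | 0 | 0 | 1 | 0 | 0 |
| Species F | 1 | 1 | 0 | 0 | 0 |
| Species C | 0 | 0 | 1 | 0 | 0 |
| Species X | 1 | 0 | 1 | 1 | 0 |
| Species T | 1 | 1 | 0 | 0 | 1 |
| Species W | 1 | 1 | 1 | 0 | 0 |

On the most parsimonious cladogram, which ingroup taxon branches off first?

Species C

Character polarity is set by the outgroup: the derived state is whichever differs from the outgroup's state, so for III the derived state is '0', and for the remaining characters it is '1'.
I: derived state '1' in Species F, Species T, Species W, and Species X only — synapomorphy for {Species F, Species T, Species W, Species X}.
Only Species F, Species T, and Species W show the derived state '1' for II, supporting them as a clade.
III (derived state '0') is shared by Species F and Species T — a synapomorphy uniting that clade.
IV: derived state '1' in Species X only — an autapomorphy, so it tells us nothing about relationships among taxa.
V (derived state '1') is unique to Species T (autapomorphy; uninformative for grouping).
Most parsimonious ingroup topology: ((((Species F,Species T),Species W),Species X),Species C).
Species C is sister to the clade containing all other ingroup taxa, so it is the earliest-diverging (most basal) ingroup lineage.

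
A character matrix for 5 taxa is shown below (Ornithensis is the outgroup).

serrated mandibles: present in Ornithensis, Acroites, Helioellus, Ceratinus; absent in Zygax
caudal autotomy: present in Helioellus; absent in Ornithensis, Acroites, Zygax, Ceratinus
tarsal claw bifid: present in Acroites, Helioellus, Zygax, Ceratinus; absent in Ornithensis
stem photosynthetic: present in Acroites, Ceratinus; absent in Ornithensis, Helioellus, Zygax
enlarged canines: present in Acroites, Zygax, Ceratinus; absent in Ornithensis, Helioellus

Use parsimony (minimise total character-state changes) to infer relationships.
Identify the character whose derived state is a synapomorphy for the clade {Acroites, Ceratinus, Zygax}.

Character polarity is set by the outgroup: the derived state is whichever differs from the outgroup's state, so for serrated mandibles the derived state is 'absent', and for the remaining characters it is 'present'.
serrated mandibles: derived state 'absent' in Zygax only — an autapomorphy, so it tells us nothing about relationships among taxa.
caudal autotomy: derived state 'present' in Helioellus only — an autapomorphy, so it tells us nothing about relationships among taxa.
All ingroup taxa share the derived state 'present' for tarsal claw bifid; it defines the ingroup but does not resolve relationships within it.
stem photosynthetic (derived state 'present') is shared by Acroites and Ceratinus — a synapomorphy uniting that clade.
enlarged canines: derived state 'present' in Acroites, Ceratinus, and Zygax only — synapomorphy for {Acroites, Ceratinus, Zygax}.
Most parsimonious ingroup topology: (((Acroites,Ceratinus),Zygax),Helioellus).
The clade {Acroites, Ceratinus, Zygax} is supported by enlarged canines: its derived state 'present' occurs in exactly those taxa and in no other taxon (including the outgroup).

enlarged canines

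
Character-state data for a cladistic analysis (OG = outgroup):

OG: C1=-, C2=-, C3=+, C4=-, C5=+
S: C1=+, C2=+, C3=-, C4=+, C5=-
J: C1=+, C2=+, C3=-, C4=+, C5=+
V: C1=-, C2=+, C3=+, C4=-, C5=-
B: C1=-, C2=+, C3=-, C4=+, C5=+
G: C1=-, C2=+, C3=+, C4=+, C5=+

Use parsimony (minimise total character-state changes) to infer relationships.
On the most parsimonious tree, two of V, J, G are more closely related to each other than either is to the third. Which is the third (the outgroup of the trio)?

V

Character polarity is set by the outgroup: the derived state is whichever differs from the outgroup's state, so for C3, C5 the derived state is '-', and for the remaining characters it is '+'.
C1 (derived state '+') is shared by J and S — a synapomorphy uniting that clade.
All ingroup taxa share the derived state '+' for C2; it defines the ingroup but does not resolve relationships within it.
C3 (derived state '-') is shared by B, J, and S — a synapomorphy uniting that clade.
C4: derived state '+' in B, G, J, and S only — synapomorphy for {B, G, J, S}.
C5 (state '-') occurs in S and V but conflicts with the nesting implied by the other characters — most parsimoniously interpreted as homoplasy.
Most parsimonious ingroup topology: (V,(((S,J),B),G)).
J and G share a more recent common ancestor with each other than either does with V, so V is the least closely related of the three.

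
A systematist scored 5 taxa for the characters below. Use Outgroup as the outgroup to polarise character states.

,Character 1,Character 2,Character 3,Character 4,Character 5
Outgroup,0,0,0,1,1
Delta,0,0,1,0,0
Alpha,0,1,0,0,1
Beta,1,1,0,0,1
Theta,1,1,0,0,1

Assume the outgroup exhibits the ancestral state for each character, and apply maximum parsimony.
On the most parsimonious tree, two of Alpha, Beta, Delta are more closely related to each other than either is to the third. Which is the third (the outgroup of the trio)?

Character polarity is set by the outgroup: the derived state is whichever differs from the outgroup's state, so for Character 4, Character 5 the derived state is '0', and for the remaining characters it is '1'.
Character 1 (derived state '1') is shared by Beta and Theta — a synapomorphy uniting that clade.
Character 2 (derived state '1') is shared by Alpha, Beta, and Theta — a synapomorphy uniting that clade.
Character 3: derived state '1' in Delta only — an autapomorphy, so it tells us nothing about relationships among taxa.
Character 4 (derived state '0') is shared by all ingroup taxa — unites the whole ingroup.
Character 5: derived state '0' in Delta only — an autapomorphy, so it tells us nothing about relationships among taxa.
Most parsimonious ingroup topology: (Delta,(Alpha,(Beta,Theta))).
Alpha and Beta share a more recent common ancestor with each other than either does with Delta, so Delta is the least closely related of the three.

Delta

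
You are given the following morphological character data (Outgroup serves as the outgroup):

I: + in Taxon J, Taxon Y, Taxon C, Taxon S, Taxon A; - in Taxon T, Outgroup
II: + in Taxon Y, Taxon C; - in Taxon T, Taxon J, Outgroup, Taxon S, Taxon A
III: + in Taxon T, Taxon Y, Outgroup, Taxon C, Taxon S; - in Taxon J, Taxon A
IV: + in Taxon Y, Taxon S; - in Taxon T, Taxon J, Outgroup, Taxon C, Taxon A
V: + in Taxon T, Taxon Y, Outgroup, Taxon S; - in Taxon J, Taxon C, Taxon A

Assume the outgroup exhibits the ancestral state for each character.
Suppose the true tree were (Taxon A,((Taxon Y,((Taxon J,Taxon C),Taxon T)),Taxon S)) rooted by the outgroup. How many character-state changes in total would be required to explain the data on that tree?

10

Map each character onto (Taxon A,((Taxon Y,((Taxon J,Taxon C),Taxon T)),Taxon S)) (rooted by Outgroup) and count the minimum state changes it requires (Fitch parsimony):
I: 2; II: 2; III: 2; IV: 2; V: 2.
Total tree length = 10.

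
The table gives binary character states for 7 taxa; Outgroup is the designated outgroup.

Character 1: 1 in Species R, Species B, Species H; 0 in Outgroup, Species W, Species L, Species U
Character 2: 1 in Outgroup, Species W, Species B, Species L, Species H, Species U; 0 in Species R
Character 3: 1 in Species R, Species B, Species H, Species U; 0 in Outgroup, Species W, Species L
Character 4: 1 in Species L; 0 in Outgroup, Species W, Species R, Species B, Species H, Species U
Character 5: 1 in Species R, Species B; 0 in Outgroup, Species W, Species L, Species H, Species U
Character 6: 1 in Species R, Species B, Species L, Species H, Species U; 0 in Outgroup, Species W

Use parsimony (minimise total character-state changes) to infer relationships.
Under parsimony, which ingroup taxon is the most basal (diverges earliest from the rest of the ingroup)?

Species W

Character polarity is set by the outgroup: the derived state is whichever differs from the outgroup's state, so for Character 2 the derived state is '0', and for the remaining characters it is '1'.
Character 1 (derived state '1') is shared by Species B, Species H, and Species R — a synapomorphy uniting that clade.
Character 2: derived state '0' in Species R only — an autapomorphy, so it tells us nothing about relationships among taxa.
Character 3: derived state '1' in Species B, Species H, Species R, and Species U only — synapomorphy for {Species B, Species H, Species R, Species U}.
Character 4 (derived state '1') is unique to Species L (autapomorphy; uninformative for grouping).
Character 5 (derived state '1') is shared by Species B and Species R — a synapomorphy uniting that clade.
Character 6 (derived state '1') is shared by Species B, Species H, Species L, Species R, and Species U — a synapomorphy uniting that clade.
Most parsimonious ingroup topology: (Species W,((((Species R,Species B),Species H),Species U),Species L)).
Species W is sister to the clade containing all other ingroup taxa, so it is the earliest-diverging (most basal) ingroup lineage.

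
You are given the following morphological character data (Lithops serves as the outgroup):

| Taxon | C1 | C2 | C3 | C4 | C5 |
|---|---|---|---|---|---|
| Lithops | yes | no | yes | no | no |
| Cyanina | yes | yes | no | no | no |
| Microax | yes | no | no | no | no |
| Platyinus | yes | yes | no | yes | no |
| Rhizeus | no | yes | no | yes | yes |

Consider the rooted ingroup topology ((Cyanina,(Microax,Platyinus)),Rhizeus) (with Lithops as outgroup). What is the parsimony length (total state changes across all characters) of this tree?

7

Map each character onto ((Cyanina,(Microax,Platyinus)),Rhizeus) (rooted by Lithops) and count the minimum state changes it requires (Fitch parsimony):
C1: 1; C2: 2; C3: 1; C4: 2; C5: 1.
Total tree length = 7.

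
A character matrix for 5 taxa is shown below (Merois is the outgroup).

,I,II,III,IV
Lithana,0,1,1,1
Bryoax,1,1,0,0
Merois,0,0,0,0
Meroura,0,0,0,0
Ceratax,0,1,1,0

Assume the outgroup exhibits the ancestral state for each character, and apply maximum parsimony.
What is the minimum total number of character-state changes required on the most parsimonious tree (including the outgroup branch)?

4

The outgroup has state '0' for every character, so '1' is the derived state throughout.
I: derived state '1' in Bryoax only — an autapomorphy, so it tells us nothing about relationships among taxa.
II (derived state '1') is shared by Bryoax, Ceratax, and Lithana — a synapomorphy uniting that clade.
III: derived state '1' in Ceratax and Lithana only — synapomorphy for {Ceratax, Lithana}.
IV: derived state '1' in Lithana only — an autapomorphy, so it tells us nothing about relationships among taxa.
Most parsimonious ingroup topology: (((Ceratax,Lithana),Bryoax),Meroura).
Changes per character on this tree: I: 1; II: 1; III: 1; IV: 1.
Total = 4.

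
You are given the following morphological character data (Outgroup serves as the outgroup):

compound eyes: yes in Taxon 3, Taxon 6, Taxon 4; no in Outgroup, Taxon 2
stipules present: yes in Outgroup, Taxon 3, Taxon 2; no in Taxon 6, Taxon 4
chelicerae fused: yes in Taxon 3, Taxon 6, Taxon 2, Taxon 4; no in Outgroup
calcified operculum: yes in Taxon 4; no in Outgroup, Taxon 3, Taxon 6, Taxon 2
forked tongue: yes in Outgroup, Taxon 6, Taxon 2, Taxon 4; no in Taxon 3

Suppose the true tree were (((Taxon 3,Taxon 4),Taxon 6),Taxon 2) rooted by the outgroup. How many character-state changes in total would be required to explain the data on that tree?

Map each character onto (((Taxon 3,Taxon 4),Taxon 6),Taxon 2) (rooted by Outgroup) and count the minimum state changes it requires (Fitch parsimony):
compound eyes: 1; stipules present: 2; chelicerae fused: 1; calcified operculum: 1; forked tongue: 1.
Total tree length = 6.

6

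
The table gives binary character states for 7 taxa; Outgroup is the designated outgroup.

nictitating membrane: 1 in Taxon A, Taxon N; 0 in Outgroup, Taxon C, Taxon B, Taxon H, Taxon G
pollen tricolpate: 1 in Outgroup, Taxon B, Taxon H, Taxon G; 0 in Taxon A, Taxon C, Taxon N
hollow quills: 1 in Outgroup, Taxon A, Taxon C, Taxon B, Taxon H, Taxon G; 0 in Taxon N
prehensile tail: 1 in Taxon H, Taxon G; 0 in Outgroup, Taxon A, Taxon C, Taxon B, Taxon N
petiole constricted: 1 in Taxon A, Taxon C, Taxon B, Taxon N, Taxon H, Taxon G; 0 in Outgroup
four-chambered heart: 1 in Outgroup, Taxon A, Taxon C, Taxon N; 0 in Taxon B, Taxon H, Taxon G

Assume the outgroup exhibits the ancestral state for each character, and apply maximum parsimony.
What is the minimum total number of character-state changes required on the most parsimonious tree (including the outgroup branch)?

Character polarity is set by the outgroup: the derived state is whichever differs from the outgroup's state, so for pollen tricolpate, hollow quills, four-chambered heart the derived state is '0', and for the remaining characters it is '1'.
nictitating membrane (derived state '1') is shared by Taxon A and Taxon N — a synapomorphy uniting that clade.
pollen tricolpate: derived state '0' in Taxon A, Taxon C, and Taxon N only — synapomorphy for {Taxon A, Taxon C, Taxon N}.
hollow quills (derived state '0') is unique to Taxon N (autapomorphy; uninformative for grouping).
prehensile tail: derived state '1' in Taxon G and Taxon H only — synapomorphy for {Taxon G, Taxon H}.
petiole constricted (derived state '1') is shared by all ingroup taxa — unites the whole ingroup.
four-chambered heart: derived state '0' in Taxon B, Taxon G, and Taxon H only — synapomorphy for {Taxon B, Taxon G, Taxon H}.
Most parsimonious ingroup topology: (((Taxon A,Taxon N),Taxon C),(Taxon B,(Taxon H,Taxon G))).
Changes per character on this tree: nictitating membrane: 1; pollen tricolpate: 1; hollow quills: 1; prehensile tail: 1; petiole constricted: 1; four-chambered heart: 1.
Total = 6.

6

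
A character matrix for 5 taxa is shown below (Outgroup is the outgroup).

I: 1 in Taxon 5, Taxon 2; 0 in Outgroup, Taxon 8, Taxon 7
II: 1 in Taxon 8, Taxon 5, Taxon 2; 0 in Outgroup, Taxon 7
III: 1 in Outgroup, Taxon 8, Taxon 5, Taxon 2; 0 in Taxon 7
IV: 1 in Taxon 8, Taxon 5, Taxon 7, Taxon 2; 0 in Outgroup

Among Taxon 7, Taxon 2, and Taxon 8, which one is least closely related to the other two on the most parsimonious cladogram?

Taxon 7

Character polarity is set by the outgroup: the derived state is whichever differs from the outgroup's state, so for III the derived state is '0', and for the remaining characters it is '1'.
Only Taxon 2 and Taxon 5 show the derived state '1' for I, supporting them as a clade.
II: derived state '1' in Taxon 2, Taxon 5, and Taxon 8 only — synapomorphy for {Taxon 2, Taxon 5, Taxon 8}.
III (derived state '0') is unique to Taxon 7 (autapomorphy; uninformative for grouping).
All ingroup taxa share the derived state '1' for IV; it defines the ingroup but does not resolve relationships within it.
Most parsimonious ingroup topology: ((Taxon 8,(Taxon 5,Taxon 2)),Taxon 7).
Taxon 8 and Taxon 2 share a more recent common ancestor with each other than either does with Taxon 7, so Taxon 7 is the least closely related of the three.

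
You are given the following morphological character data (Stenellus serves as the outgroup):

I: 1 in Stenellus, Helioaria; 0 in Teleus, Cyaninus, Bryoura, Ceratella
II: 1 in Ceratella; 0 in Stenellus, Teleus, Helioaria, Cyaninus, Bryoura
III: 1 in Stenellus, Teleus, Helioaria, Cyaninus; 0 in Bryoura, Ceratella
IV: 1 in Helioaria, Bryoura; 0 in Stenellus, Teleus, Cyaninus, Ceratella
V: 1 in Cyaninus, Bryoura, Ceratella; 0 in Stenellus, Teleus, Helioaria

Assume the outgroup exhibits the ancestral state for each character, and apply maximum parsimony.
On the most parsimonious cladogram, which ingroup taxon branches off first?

Helioaria

Character polarity is set by the outgroup: the derived state is whichever differs from the outgroup's state, so for I, III the derived state is '0', and for the remaining characters it is '1'.
Only Bryoura, Ceratella, Cyaninus, and Teleus show the derived state '0' for I, supporting them as a clade.
II (derived state '1') is unique to Ceratella (autapomorphy; uninformative for grouping).
III: derived state '0' in Bryoura and Ceratella only — synapomorphy for {Bryoura, Ceratella}.
IV groups Bryoura and Helioaria, which is incompatible with the clades supported by the remaining characters; treating it as convergent (homoplasy) costs fewer steps than any alternative tree.
V (derived state '1') is shared by Bryoura, Ceratella, and Cyaninus — a synapomorphy uniting that clade.
Most parsimonious ingroup topology: ((Teleus,(Cyaninus,(Bryoura,Ceratella))),Helioaria).
Helioaria is sister to the clade containing all other ingroup taxa, so it is the earliest-diverging (most basal) ingroup lineage.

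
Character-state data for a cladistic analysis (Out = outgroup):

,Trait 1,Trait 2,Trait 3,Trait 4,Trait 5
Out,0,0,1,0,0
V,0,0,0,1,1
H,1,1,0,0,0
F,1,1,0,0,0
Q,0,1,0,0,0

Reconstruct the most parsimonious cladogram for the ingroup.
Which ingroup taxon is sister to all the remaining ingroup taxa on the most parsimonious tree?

Character polarity is set by the outgroup: the derived state is whichever differs from the outgroup's state, so for Trait 3 the derived state is '0', and for the remaining characters it is '1'.
Only F and H show the derived state '1' for Trait 1, supporting them as a clade.
Only F, H, and Q show the derived state '1' for Trait 2, supporting them as a clade.
Trait 3 (derived state '0') is shared by all ingroup taxa — unites the whole ingroup.
Trait 4: derived state '1' in V only — an autapomorphy, so it tells us nothing about relationships among taxa.
Trait 5 (derived state '1') is unique to V (autapomorphy; uninformative for grouping).
Most parsimonious ingroup topology: (V,((H,F),Q)).
V is sister to the clade containing all other ingroup taxa, so it is the earliest-diverging (most basal) ingroup lineage.

V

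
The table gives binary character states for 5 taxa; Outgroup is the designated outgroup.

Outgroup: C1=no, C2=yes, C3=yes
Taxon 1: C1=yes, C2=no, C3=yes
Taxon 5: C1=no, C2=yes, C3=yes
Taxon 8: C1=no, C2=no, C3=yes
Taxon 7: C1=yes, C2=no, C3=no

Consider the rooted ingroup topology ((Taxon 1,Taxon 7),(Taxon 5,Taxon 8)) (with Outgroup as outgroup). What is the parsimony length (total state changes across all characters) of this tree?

4

Map each character onto ((Taxon 1,Taxon 7),(Taxon 5,Taxon 8)) (rooted by Outgroup) and count the minimum state changes it requires (Fitch parsimony):
C1: 1; C2: 2; C3: 1.
Total tree length = 4.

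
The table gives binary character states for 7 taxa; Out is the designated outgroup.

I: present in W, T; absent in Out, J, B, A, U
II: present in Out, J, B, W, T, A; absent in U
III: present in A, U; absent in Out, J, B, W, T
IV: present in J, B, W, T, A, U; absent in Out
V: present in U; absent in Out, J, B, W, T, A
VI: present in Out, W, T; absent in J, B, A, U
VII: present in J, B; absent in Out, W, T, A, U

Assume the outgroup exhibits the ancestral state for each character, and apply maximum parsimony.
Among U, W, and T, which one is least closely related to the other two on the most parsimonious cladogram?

U

Character polarity is set by the outgroup: the derived state is whichever differs from the outgroup's state, so for II, VI the derived state is 'absent', and for the remaining characters it is 'present'.
Only T and W show the derived state 'present' for I, supporting them as a clade.
II: derived state 'absent' in U only — an autapomorphy, so it tells us nothing about relationships among taxa.
III: derived state 'present' in A and U only — synapomorphy for {A, U}.
All ingroup taxa share the derived state 'present' for IV; it defines the ingroup but does not resolve relationships within it.
V: derived state 'present' in U only — an autapomorphy, so it tells us nothing about relationships among taxa.
VI (derived state 'absent') is shared by A, B, J, and U — a synapomorphy uniting that clade.
VII: derived state 'present' in B and J only — synapomorphy for {B, J}.
Most parsimonious ingroup topology: (((J,B),(A,U)),(W,T)).
T and W share a more recent common ancestor with each other than either does with U, so U is the least closely related of the three.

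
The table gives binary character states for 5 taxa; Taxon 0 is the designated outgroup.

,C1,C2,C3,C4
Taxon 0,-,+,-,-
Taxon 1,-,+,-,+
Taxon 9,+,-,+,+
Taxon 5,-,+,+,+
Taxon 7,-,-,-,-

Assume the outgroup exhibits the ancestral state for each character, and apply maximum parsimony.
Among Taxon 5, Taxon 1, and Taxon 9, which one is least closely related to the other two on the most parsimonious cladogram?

Taxon 1

Character polarity is set by the outgroup: the derived state is whichever differs from the outgroup's state, so for C2 the derived state is '-', and for the remaining characters it is '+'.
C1: derived state '+' in Taxon 9 only — an autapomorphy, so it tells us nothing about relationships among taxa.
C2 (state '-') occurs in Taxon 7 and Taxon 9 but conflicts with the nesting implied by the other characters — most parsimoniously interpreted as homoplasy.
C3: derived state '+' in Taxon 5 and Taxon 9 only — synapomorphy for {Taxon 5, Taxon 9}.
C4: derived state '+' in Taxon 1, Taxon 5, and Taxon 9 only — synapomorphy for {Taxon 1, Taxon 5, Taxon 9}.
Most parsimonious ingroup topology: ((Taxon 1,(Taxon 9,Taxon 5)),Taxon 7).
Taxon 5 and Taxon 9 share a more recent common ancestor with each other than either does with Taxon 1, so Taxon 1 is the least closely related of the three.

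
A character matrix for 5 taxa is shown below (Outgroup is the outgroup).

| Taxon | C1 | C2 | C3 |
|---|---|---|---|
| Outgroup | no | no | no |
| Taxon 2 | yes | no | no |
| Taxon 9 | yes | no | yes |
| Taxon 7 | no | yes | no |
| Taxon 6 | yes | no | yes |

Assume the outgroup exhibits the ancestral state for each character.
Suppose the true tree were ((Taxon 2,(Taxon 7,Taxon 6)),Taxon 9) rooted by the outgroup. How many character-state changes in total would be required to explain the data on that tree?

Map each character onto ((Taxon 2,(Taxon 7,Taxon 6)),Taxon 9) (rooted by Outgroup) and count the minimum state changes it requires (Fitch parsimony):
C1: 2; C2: 1; C3: 2.
Total tree length = 5.

5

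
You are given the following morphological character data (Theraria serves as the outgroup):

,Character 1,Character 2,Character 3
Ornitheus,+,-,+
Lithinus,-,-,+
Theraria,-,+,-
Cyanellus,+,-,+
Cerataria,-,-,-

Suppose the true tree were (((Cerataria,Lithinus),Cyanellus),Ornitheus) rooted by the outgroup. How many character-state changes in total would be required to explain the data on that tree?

Map each character onto (((Cerataria,Lithinus),Cyanellus),Ornitheus) (rooted by Theraria) and count the minimum state changes it requires (Fitch parsimony):
Character 1: 2; Character 2: 1; Character 3: 2.
Total tree length = 5.

5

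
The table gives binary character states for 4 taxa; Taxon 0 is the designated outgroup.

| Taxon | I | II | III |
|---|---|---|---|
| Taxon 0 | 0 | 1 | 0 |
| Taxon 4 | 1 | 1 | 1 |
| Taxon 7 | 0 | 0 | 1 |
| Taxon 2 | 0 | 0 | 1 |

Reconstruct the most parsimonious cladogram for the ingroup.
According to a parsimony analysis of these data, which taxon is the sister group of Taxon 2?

Taxon 7

Character polarity is set by the outgroup: the derived state is whichever differs from the outgroup's state, so for II the derived state is '0', and for the remaining characters it is '1'.
I (derived state '1') is unique to Taxon 4 (autapomorphy; uninformative for grouping).
Only Taxon 2 and Taxon 7 show the derived state '0' for II, supporting them as a clade.
III (derived state '1') is shared by all ingroup taxa — unites the whole ingroup.
Most parsimonious ingroup topology: (Taxon 4,(Taxon 7,Taxon 2)).
Taxon 2 and Taxon 7 form a cherry on this tree, so they are sister taxa.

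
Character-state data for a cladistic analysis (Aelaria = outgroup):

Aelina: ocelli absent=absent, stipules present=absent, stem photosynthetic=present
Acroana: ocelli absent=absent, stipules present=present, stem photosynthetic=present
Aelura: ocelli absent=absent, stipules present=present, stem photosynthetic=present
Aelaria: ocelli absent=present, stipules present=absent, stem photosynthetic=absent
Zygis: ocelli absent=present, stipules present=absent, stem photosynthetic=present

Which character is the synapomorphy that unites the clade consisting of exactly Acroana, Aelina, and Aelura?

Character polarity is set by the outgroup: the derived state is whichever differs from the outgroup's state, so for ocelli absent the derived state is 'absent', and for the remaining characters it is 'present'.
ocelli absent: derived state 'absent' in Acroana, Aelina, and Aelura only — synapomorphy for {Acroana, Aelina, Aelura}.
stipules present: derived state 'present' in Acroana and Aelura only — synapomorphy for {Acroana, Aelura}.
stem photosynthetic (derived state 'present') is shared by all ingroup taxa — unites the whole ingroup.
Most parsimonious ingroup topology: (Zygis,(Aelina,(Acroana,Aelura))).
The clade {Acroana, Aelina, Aelura} is supported by ocelli absent: its derived state 'absent' occurs in exactly those taxa and in no other taxon (including the outgroup).

ocelli absent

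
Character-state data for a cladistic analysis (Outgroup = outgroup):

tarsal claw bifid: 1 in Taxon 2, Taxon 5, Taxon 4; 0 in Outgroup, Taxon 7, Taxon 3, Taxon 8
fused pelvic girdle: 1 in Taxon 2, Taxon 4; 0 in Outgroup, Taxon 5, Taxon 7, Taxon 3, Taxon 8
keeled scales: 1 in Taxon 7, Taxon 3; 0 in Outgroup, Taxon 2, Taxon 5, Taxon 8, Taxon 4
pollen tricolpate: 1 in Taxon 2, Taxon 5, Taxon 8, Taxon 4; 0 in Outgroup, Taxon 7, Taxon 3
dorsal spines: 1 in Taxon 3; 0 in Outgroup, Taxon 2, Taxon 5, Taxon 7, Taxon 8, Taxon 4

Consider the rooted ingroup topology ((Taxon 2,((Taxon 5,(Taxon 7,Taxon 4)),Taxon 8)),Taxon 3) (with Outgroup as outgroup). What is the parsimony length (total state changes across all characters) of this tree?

10

Map each character onto ((Taxon 2,((Taxon 5,(Taxon 7,Taxon 4)),Taxon 8)),Taxon 3) (rooted by Outgroup) and count the minimum state changes it requires (Fitch parsimony):
tarsal claw bifid: 3; fused pelvic girdle: 2; keeled scales: 2; pollen tricolpate: 2; dorsal spines: 1.
Total tree length = 10.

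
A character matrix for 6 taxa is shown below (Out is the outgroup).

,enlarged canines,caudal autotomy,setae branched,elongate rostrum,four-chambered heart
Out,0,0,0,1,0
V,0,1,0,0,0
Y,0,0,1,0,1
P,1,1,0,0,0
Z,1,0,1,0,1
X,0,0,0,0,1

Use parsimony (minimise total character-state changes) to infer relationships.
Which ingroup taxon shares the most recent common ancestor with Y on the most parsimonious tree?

Z

Character polarity is set by the outgroup: the derived state is whichever differs from the outgroup's state, so for elongate rostrum the derived state is '0', and for the remaining characters it is '1'.
enlarged canines (state '1') occurs in P and Z but conflicts with the nesting implied by the other characters — most parsimoniously interpreted as homoplasy.
Only P and V show the derived state '1' for caudal autotomy, supporting them as a clade.
Only Y and Z show the derived state '1' for setae branched, supporting them as a clade.
elongate rostrum (derived state '0') is shared by all ingroup taxa — unites the whole ingroup.
Only X, Y, and Z show the derived state '1' for four-chambered heart, supporting them as a clade.
Most parsimonious ingroup topology: ((V,P),((Y,Z),X)).
Y and Z form a cherry on this tree, so they are sister taxa.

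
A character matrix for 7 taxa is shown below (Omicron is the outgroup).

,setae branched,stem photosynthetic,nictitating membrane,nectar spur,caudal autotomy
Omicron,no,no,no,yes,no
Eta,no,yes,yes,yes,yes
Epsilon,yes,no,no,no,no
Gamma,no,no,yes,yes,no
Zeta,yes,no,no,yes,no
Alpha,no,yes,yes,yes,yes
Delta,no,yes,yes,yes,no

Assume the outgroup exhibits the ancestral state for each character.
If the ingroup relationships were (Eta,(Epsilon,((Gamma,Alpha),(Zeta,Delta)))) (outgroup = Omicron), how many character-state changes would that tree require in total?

Map each character onto (Eta,(Epsilon,((Gamma,Alpha),(Zeta,Delta)))) (rooted by Omicron) and count the minimum state changes it requires (Fitch parsimony):
setae branched: 2; stem photosynthetic: 3; nictitating membrane: 3; nectar spur: 1; caudal autotomy: 2.
Total tree length = 11.

11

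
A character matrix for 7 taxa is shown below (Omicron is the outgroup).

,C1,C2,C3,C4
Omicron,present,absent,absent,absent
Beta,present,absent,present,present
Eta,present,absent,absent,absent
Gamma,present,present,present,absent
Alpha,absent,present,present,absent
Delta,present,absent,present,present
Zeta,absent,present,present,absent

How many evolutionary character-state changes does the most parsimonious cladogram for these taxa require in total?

Character polarity is set by the outgroup: the derived state is whichever differs from the outgroup's state, so for C1 the derived state is 'absent', and for the remaining characters it is 'present'.
C1 (derived state 'absent') is shared by Alpha and Zeta — a synapomorphy uniting that clade.
C2 (derived state 'present') is shared by Alpha, Gamma, and Zeta — a synapomorphy uniting that clade.
C3 (derived state 'present') is shared by Alpha, Beta, Delta, Gamma, and Zeta — a synapomorphy uniting that clade.
C4: derived state 'present' in Beta and Delta only — synapomorphy for {Beta, Delta}.
Most parsimonious ingroup topology: (((Beta,Delta),(Gamma,(Alpha,Zeta))),Eta).
Changes per character on this tree: C1: 1; C2: 1; C3: 1; C4: 1.
Total = 4.

4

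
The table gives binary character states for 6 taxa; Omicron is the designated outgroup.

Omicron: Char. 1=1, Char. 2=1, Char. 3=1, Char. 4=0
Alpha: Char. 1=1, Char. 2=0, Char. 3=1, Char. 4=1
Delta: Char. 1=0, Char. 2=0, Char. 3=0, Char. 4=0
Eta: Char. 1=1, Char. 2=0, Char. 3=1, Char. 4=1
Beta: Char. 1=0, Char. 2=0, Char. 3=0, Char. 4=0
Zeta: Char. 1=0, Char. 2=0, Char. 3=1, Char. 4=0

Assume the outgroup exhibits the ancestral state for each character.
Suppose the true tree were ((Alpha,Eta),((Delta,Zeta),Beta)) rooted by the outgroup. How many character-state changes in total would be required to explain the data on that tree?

Map each character onto ((Alpha,Eta),((Delta,Zeta),Beta)) (rooted by Omicron) and count the minimum state changes it requires (Fitch parsimony):
Char. 1: 1; Char. 2: 1; Char. 3: 2; Char. 4: 1.
Total tree length = 5.

5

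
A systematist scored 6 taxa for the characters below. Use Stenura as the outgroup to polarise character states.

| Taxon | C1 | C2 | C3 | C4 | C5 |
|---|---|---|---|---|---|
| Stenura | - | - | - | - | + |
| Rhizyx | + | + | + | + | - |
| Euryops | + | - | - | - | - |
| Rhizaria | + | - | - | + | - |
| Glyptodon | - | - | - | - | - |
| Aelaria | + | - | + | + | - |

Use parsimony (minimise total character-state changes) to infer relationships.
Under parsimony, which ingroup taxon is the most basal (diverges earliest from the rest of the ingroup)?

Character polarity is set by the outgroup: the derived state is whichever differs from the outgroup's state, so for C5 the derived state is '-', and for the remaining characters it is '+'.
C1 (derived state '+') is shared by Aelaria, Euryops, Rhizaria, and Rhizyx — a synapomorphy uniting that clade.
C2: derived state '+' in Rhizyx only — an autapomorphy, so it tells us nothing about relationships among taxa.
Only Aelaria and Rhizyx show the derived state '+' for C3, supporting them as a clade.
C4: derived state '+' in Aelaria, Rhizaria, and Rhizyx only — synapomorphy for {Aelaria, Rhizaria, Rhizyx}.
All ingroup taxa share the derived state '-' for C5; it defines the ingroup but does not resolve relationships within it.
Most parsimonious ingroup topology: ((((Rhizyx,Aelaria),Rhizaria),Euryops),Glyptodon).
Glyptodon is sister to the clade containing all other ingroup taxa, so it is the earliest-diverging (most basal) ingroup lineage.

Glyptodon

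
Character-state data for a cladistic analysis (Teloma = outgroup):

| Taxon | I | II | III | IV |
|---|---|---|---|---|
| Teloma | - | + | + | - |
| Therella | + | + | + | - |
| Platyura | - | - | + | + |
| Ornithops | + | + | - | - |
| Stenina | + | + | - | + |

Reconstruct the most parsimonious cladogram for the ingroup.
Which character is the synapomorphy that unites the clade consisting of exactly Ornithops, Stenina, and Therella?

I

Character polarity is set by the outgroup: the derived state is whichever differs from the outgroup's state, so for II, III the derived state is '-', and for the remaining characters it is '+'.
I: derived state '+' in Ornithops, Stenina, and Therella only — synapomorphy for {Ornithops, Stenina, Therella}.
II (derived state '-') is unique to Platyura (autapomorphy; uninformative for grouping).
III: derived state '-' in Ornithops and Stenina only — synapomorphy for {Ornithops, Stenina}.
IV groups Platyura and Stenina, which is incompatible with the clades supported by the remaining characters; treating it as convergent (homoplasy) costs fewer steps than any alternative tree.
Most parsimonious ingroup topology: ((Therella,(Ornithops,Stenina)),Platyura).
The clade {Ornithops, Stenina, Therella} is supported by I: its derived state '+' occurs in exactly those taxa and in no other taxon (including the outgroup).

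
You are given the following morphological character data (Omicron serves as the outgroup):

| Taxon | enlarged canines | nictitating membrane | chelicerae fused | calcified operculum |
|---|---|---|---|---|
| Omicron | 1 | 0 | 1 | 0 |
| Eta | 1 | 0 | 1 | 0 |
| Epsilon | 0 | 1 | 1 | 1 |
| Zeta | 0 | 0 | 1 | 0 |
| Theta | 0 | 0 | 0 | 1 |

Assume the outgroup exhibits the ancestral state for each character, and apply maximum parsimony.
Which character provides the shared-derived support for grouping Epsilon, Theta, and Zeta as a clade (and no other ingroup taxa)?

Character polarity is set by the outgroup: the derived state is whichever differs from the outgroup's state, so for enlarged canines, chelicerae fused the derived state is '0', and for the remaining characters it is '1'.
enlarged canines (derived state '0') is shared by Epsilon, Theta, and Zeta — a synapomorphy uniting that clade.
nictitating membrane: derived state '1' in Epsilon only — an autapomorphy, so it tells us nothing about relationships among taxa.
chelicerae fused (derived state '0') is unique to Theta (autapomorphy; uninformative for grouping).
calcified operculum: derived state '1' in Epsilon and Theta only — synapomorphy for {Epsilon, Theta}.
Most parsimonious ingroup topology: (Eta,((Epsilon,Theta),Zeta)).
The clade {Epsilon, Theta, Zeta} is supported by enlarged canines: its derived state '0' occurs in exactly those taxa and in no other taxon (including the outgroup).

enlarged canines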